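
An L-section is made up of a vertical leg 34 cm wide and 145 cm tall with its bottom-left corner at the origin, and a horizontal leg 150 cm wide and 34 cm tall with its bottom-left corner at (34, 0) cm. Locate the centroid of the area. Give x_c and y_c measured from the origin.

x_c = 63.78 cm, y_c = 44.28 cm

vertical leg: A = 34 × 145 = 4930.00, centroid at (17.00, 72.50).
horizontal leg: A = 150 × 34 = 5100.00, centroid at (109.00, 17.00).
ΣA = 10030.00 cm²
ΣAx_c = (4930.00)(17.00) + (5100.00)(109.00) = 639710.00 cm³
ΣAy_c = (4930.00)(72.50) + (5100.00)(17.00) = 444125.00 cm³
x_c = 639710.00 / 10030.00 = 63.78 cm
y_c = 444125.00 / 10030.00 = 44.28 cm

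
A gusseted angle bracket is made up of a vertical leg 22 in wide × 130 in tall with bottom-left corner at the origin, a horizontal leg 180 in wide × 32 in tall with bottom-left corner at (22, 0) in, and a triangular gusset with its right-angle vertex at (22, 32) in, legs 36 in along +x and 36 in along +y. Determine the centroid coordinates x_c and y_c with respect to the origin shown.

x_c = 75.38 in, y_c = 33.08 in

Part | A | x̄ᵢ | ȳᵢ | A·x̄ᵢ | A·ȳᵢ
vertical leg | 2860.00 | 11.00 | 65.00 | 31460.00 | 185900.00
horizontal leg | 5760.00 | 112.00 | 16.00 | 645120.00 | 92160.00
gusset | 648.00 | 34.00 | 44.00 | 22032.00 | 28512.00
Σ | 9268.00 |  |  | 698612.00 | 306572.00
x_c = 698612.00 / 9268.00 = 75.38 in
y_c = 306572.00 / 9268.00 = 33.08 in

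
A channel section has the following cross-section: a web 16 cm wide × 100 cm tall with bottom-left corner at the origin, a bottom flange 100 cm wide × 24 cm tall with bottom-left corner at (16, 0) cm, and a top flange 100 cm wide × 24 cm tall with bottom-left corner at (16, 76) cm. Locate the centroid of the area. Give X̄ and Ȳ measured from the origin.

X̄ = 51.50 cm, Ȳ = 50.00 cm

Part | A | x̄ᵢ | ȳᵢ | A·x̄ᵢ | A·ȳᵢ
web | 1600.00 | 8.00 | 50.00 | 12800.00 | 80000.00
bottom flange | 2400.00 | 66.00 | 12.00 | 158400.00 | 28800.00
top flange | 2400.00 | 66.00 | 88.00 | 158400.00 | 211200.00
Σ | 6400.00 |  |  | 329600.00 | 320000.00
X̄ = 329600.00 / 6400.00 = 51.50 cm
Ȳ = 320000.00 / 6400.00 = 50.00 cm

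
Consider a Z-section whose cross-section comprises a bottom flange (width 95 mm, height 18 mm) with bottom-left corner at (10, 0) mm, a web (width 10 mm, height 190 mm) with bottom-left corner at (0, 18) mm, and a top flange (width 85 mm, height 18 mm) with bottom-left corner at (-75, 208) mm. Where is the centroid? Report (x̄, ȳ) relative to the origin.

x̄ = 11.30 mm, ȳ = 109.36 mm

Part | A | x̄ᵢ | ȳᵢ | A·x̄ᵢ | A·ȳᵢ
bottom flange | 1710.00 | 57.50 | 9.00 | 98325.00 | 15390.00
web | 1900.00 | 5.00 | 113.00 | 9500.00 | 214700.00
top flange | 1530.00 | -32.50 | 217.00 | -49725.00 | 332010.00
Σ | 5140.00 |  |  | 58100.00 | 562100.00
x̄ = 58100.00 / 5140.00 = 11.30 mm
ȳ = 562100.00 / 5140.00 = 109.36 mm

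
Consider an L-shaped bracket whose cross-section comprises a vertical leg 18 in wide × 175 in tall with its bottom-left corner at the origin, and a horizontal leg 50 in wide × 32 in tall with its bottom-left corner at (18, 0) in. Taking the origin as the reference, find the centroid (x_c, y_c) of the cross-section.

x_c = 20.45 in, y_c = 63.42 in

vertical leg: A = 18 × 175 = 3150.00, centroid at (9.00, 87.50).
horizontal leg: A = 50 × 32 = 1600.00, centroid at (43.00, 16.00).
ΣA = 4750.00 in², ΣAx_c = 97150.00 in³, ΣAy_c = 301225.00 in³.
x_c = 97150.00/4750.00 = 20.45 in; y_c = 301225.00/4750.00 = 63.42 in.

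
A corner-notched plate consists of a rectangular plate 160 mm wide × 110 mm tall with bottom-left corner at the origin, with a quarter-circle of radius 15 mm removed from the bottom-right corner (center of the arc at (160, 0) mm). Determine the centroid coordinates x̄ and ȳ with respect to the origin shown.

plate: A = 160 × 110 = 17600.00, centroid at (80.00, 55.00).
removed quarter-circle: A = −¼π·15² = -176.71, centroid at (153.63, 6.37).
ΣA = 17423.29 mm², ΣAx̄ = 1380850.67 mm³, ΣAȳ = 966875.00 mm³.
x̄ = 1380850.67/17423.29 = 79.25 mm; ȳ = 966875.00/17423.29 = 55.49 mm.

x̄ = 79.25 mm, ȳ = 55.49 mm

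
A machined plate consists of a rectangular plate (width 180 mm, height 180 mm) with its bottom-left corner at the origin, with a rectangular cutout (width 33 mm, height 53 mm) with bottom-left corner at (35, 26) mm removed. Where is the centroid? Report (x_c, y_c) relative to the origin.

plate: A = 180 × 180 = 32400.00, centroid at (90.00, 90.00).
hole: A = −(33 × 53) = -1749.00, centroid at (51.50, 52.50).
ΣA = 30651.00 mm²
ΣAx_c = (32400.00)(90.00) + (-1749.00)(51.50) = 2825926.50 mm³
ΣAy_c = (32400.00)(90.00) + (-1749.00)(52.50) = 2824177.50 mm³
x_c = 2825926.50 / 30651.00 = 92.20 mm
y_c = 2824177.50 / 30651.00 = 92.14 mm

x_c = 92.20 mm, y_c = 92.14 mm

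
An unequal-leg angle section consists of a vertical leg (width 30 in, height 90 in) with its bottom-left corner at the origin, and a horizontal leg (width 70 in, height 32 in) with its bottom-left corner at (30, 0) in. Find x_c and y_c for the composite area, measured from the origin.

x_c = 37.67 in, y_c = 31.85 in

vertical leg: A = 30 × 90 = 2700.00, centroid at (15.00, 45.00).
horizontal leg: A = 70 × 32 = 2240.00, centroid at (65.00, 16.00).
ΣA = 4940.00 in², ΣAx_c = 186100.00 in³, ΣAy_c = 157340.00 in³.
x_c = 186100.00/4940.00 = 37.67 in; y_c = 157340.00/4940.00 = 31.85 in.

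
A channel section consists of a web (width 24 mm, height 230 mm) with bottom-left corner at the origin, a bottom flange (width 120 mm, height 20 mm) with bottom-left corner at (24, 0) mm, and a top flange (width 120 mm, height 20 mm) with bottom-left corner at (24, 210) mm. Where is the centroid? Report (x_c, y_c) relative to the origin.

x_c = 45.49 mm, y_c = 115.00 mm

web: A = 24 × 230 = 5520.00, centroid at (12.00, 115.00).
bottom flange: A = 120 × 20 = 2400.00, centroid at (84.00, 10.00).
top flange: A = 120 × 20 = 2400.00, centroid at (84.00, 220.00).
ΣA = 10320.00 mm², ΣAx_c = 469440.00 mm³, ΣAy_c = 1186800.00 mm³.
x_c = 469440.00/10320.00 = 45.49 mm; y_c = 1186800.00/10320.00 = 115.00 mm.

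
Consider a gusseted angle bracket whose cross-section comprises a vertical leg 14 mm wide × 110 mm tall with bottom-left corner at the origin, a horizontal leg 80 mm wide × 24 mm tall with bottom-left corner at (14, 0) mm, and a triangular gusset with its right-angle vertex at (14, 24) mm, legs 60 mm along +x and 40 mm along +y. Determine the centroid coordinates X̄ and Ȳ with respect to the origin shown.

vertical leg: A = 14 × 110 = 1540.00, centroid at (7.00, 55.00).
horizontal leg: A = 80 × 24 = 1920.00, centroid at (54.00, 12.00).
gusset: A = ½·60·40 = 1200.00, centroid at (34.00, 37.33).
ΣA = 4660.00 mm², ΣAX̄ = 155260.00 mm³, ΣAȲ = 152540.00 mm³.
X̄ = 155260.00/4660.00 = 33.32 mm; Ȳ = 152540.00/4660.00 = 32.73 mm.

X̄ = 33.32 mm, Ȳ = 32.73 mm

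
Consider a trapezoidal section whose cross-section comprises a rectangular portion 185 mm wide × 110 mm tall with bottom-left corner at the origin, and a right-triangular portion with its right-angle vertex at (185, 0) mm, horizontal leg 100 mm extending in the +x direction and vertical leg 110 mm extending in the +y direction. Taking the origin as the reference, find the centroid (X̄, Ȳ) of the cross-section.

X̄ = 119.27 mm, Ȳ = 51.10 mm

Part | A | x̄ᵢ | ȳᵢ | A·x̄ᵢ | A·ȳᵢ
rectangular portion | 20350.00 | 92.50 | 55.00 | 1882375.00 | 1119250.00
triangular portion | 5500.00 | 218.33 | 36.67 | 1200833.33 | 201666.67
Σ | 25850.00 |  |  | 3083208.33 | 1320916.67
X̄ = 3083208.33 / 25850.00 = 119.27 mm
Ȳ = 1320916.67 / 25850.00 = 51.10 mm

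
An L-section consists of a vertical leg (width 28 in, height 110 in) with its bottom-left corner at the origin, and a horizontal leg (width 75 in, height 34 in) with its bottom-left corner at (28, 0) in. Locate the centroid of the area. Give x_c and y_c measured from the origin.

x_c = 37.33 in, y_c = 37.79 in

vertical leg: A = 28 × 110 = 3080.00, centroid at (14.00, 55.00).
horizontal leg: A = 75 × 34 = 2550.00, centroid at (65.50, 17.00).
ΣA = 5630.00 in², ΣAx_c = 210145.00 in³, ΣAy_c = 212750.00 in³.
x_c = 210145.00/5630.00 = 37.33 in; y_c = 212750.00/5630.00 = 37.79 in.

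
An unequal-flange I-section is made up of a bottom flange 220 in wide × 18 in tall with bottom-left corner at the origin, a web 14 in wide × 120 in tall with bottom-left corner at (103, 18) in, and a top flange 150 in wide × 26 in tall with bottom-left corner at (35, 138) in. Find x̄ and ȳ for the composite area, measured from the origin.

x̄ = 110.00 in, ȳ = 79.20 in

bottom flange: A = 220 × 18 = 3960.00, centroid at (110.00, 9.00).
web: A = 14 × 120 = 1680.00, centroid at (110.00, 78.00).
top flange: A = 150 × 26 = 3900.00, centroid at (110.00, 151.00).
ΣA = 9540.00 in², ΣAx̄ = 1049400.00 in³, ΣAȳ = 755580.00 in³.
x̄ = 1049400.00/9540.00 = 110.00 in; ȳ = 755580.00/9540.00 = 79.20 in.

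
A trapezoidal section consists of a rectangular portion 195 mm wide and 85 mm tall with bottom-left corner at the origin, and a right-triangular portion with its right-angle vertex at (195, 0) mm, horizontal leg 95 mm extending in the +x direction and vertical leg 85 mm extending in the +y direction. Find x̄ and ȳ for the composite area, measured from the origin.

Part | A | x̄ᵢ | ȳᵢ | A·x̄ᵢ | A·ȳᵢ
rectangular portion | 16575.00 | 97.50 | 42.50 | 1616062.50 | 704437.50
triangular portion | 4037.50 | 226.67 | 28.33 | 915166.67 | 114395.83
Σ | 20612.50 |  |  | 2531229.17 | 818833.33
x̄ = 2531229.17 / 20612.50 = 122.80 mm
ȳ = 818833.33 / 20612.50 = 39.73 mm

x̄ = 122.80 mm, ȳ = 39.73 mm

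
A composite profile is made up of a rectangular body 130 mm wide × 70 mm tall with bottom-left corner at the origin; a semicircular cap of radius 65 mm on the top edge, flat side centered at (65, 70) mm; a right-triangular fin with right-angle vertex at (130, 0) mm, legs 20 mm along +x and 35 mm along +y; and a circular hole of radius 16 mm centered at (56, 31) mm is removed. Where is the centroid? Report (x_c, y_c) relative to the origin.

x_c = 67.11 mm, y_c = 61.86 mm

rectangular body: A = 130 × 70 = 9100.00, centroid at (65.00, 35.00).
semicircular top: A = ½π·65² = 6636.61, centroid at (65.00, 97.59).
triangular fin: A = ½·20·35 = 350.00, centroid at (136.67, 11.67).
hole: A = −π·16² = -804.25, centroid at (56.00, 31.00).
ΣA = 15282.37 mm², ΣAx_c = 1025675.40 mm³, ΣAy_c = 945298.00 mm³.
x_c = 1025675.40/15282.37 = 67.11 mm; y_c = 945298.00/15282.37 = 61.86 mm.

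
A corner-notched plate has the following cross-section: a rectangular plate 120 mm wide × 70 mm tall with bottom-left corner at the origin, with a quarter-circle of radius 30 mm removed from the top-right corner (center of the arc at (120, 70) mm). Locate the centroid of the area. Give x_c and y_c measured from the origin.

x_c = 55.66 mm, y_c = 32.95 mm

Part | A | x̄ᵢ | ȳᵢ | A·x̄ᵢ | A·ȳᵢ
plate | 8400.00 | 60.00 | 35.00 | 504000.00 | 294000.00
removed quarter-circle | -706.86 | 107.27 | 57.27 | -75823.00 | -40480.08
Σ | 7693.14 |  |  | 428177.00 | 253519.92
x_c = 428177.00 / 7693.14 = 55.66 mm
y_c = 253519.92 / 7693.14 = 32.95 mm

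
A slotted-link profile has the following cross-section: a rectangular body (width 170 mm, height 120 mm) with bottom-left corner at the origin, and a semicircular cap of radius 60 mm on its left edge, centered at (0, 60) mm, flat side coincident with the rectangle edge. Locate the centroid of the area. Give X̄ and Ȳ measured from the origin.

Part | A | x̄ᵢ | ȳᵢ | A·x̄ᵢ | A·ȳᵢ
rectangular body | 20400.00 | 85.00 | 60.00 | 1734000.00 | 1224000.00
semicircular end | 5654.87 | -25.46 | 60.00 | -144000.00 | 339292.01
Σ | 26054.87 |  |  | 1590000.00 | 1563292.01
X̄ = 1590000.00 / 26054.87 = 61.03 mm
Ȳ = 1563292.01 / 26054.87 = 60.00 mm

X̄ = 61.03 mm, Ȳ = 60.00 mm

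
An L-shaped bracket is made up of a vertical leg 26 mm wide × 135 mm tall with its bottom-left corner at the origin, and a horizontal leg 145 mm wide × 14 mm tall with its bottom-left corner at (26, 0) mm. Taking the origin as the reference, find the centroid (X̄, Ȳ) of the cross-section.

vertical leg: A = 26 × 135 = 3510.00, centroid at (13.00, 67.50).
horizontal leg: A = 145 × 14 = 2030.00, centroid at (98.50, 7.00).
ΣA = 5540.00 mm², ΣAX̄ = 245585.00 mm³, ΣAȲ = 251135.00 mm³.
X̄ = 245585.00/5540.00 = 44.33 mm; Ȳ = 251135.00/5540.00 = 45.33 mm.

X̄ = 44.33 mm, Ȳ = 45.33 mm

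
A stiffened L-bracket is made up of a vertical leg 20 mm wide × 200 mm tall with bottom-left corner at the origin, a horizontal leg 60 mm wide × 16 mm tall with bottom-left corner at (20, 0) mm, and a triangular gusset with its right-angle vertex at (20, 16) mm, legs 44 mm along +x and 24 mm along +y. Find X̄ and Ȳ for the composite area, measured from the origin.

vertical leg: A = 20 × 200 = 4000.00, centroid at (10.00, 100.00).
horizontal leg: A = 60 × 16 = 960.00, centroid at (50.00, 8.00).
gusset: A = ½·44·24 = 528.00, centroid at (34.67, 24.00).
ΣA = 5488.00 mm²
ΣAX̄ = (4000.00)(10.00) + (960.00)(50.00) + (528.00)(34.67) = 106304.00 mm³
ΣAȲ = (4000.00)(100.00) + (960.00)(8.00) + (528.00)(24.00) = 420352.00 mm³
X̄ = 106304.00 / 5488.00 = 19.37 mm
Ȳ = 420352.00 / 5488.00 = 76.59 mm

X̄ = 19.37 mm, Ȳ = 76.59 mm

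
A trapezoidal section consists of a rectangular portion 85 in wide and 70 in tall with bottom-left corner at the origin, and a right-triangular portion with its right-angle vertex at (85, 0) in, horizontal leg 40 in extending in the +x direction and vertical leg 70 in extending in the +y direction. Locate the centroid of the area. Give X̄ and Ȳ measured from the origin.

rectangular portion: A = 85 × 70 = 5950.00, centroid at (42.50, 35.00).
triangular portion: A = ½·40·70 = 1400.00, centroid at (98.33, 23.33).
ΣA = 7350.00 in², ΣAX̄ = 390541.67 in³, ΣAȲ = 240916.67 in³.
X̄ = 390541.67/7350.00 = 53.13 in; Ȳ = 240916.67/7350.00 = 32.78 in.

X̄ = 53.13 in, Ȳ = 32.78 in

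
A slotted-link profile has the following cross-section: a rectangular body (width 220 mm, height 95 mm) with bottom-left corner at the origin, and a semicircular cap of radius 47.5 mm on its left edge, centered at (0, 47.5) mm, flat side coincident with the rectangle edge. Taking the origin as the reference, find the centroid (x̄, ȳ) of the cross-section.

x̄ = 91.13 mm, ȳ = 47.50 mm

rectangular body: A = 220 × 95 = 20900.00, centroid at (110.00, 47.50).
semicircular end: A = ½π·47.5² = 3544.11, centroid at (-20.16, 47.50).
ΣA = 24444.11 mm²
ΣAx̄ = (20900.00)(110.00) + (3544.11)(-20.16) = 2227552.08 mm³
ΣAȳ = (20900.00)(47.50) + (3544.11)(47.50) = 1161095.19 mm³
x̄ = 2227552.08 / 24444.11 = 91.13 mm
ȳ = 1161095.19 / 24444.11 = 47.50 mm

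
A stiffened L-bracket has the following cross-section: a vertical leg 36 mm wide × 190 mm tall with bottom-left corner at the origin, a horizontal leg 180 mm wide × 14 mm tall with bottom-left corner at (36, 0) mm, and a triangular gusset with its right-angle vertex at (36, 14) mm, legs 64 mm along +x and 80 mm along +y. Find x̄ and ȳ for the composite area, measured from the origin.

Part | A | x̄ᵢ | ȳᵢ | A·x̄ᵢ | A·ȳᵢ
vertical leg | 6840.00 | 18.00 | 95.00 | 123120.00 | 649800.00
horizontal leg | 2520.00 | 126.00 | 7.00 | 317520.00 | 17640.00
gusset | 2560.00 | 57.33 | 40.67 | 146773.33 | 104106.67
Σ | 11920.00 |  |  | 587413.33 | 771546.67
x̄ = 587413.33 / 11920.00 = 49.28 mm
ȳ = 771546.67 / 11920.00 = 64.73 mm

x̄ = 49.28 mm, ȳ = 64.73 mm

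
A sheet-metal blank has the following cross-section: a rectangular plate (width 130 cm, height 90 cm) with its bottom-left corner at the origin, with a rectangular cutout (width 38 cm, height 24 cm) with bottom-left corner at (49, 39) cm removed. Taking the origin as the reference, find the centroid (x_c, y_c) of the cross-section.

x_c = 64.75 cm, y_c = 44.49 cm

plate: A = 130 × 90 = 11700.00, centroid at (65.00, 45.00).
hole: A = −(38 × 24) = -912.00, centroid at (68.00, 51.00).
ΣA = 10788.00 cm², ΣAx_c = 698484.00 cm³, ΣAy_c = 479988.00 cm³.
x_c = 698484.00/10788.00 = 64.75 cm; y_c = 479988.00/10788.00 = 44.49 cm.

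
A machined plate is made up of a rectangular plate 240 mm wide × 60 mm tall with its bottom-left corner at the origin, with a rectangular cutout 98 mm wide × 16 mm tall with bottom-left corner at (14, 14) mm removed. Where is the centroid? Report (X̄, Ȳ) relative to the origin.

X̄ = 126.97 mm, Ȳ = 30.98 mm

plate: A = 240 × 60 = 14400.00, centroid at (120.00, 30.00).
hole: A = −(98 × 16) = -1568.00, centroid at (63.00, 22.00).
ΣA = 12832.00 mm², ΣAX̄ = 1629216.00 mm³, ΣAȲ = 397504.00 mm³.
X̄ = 1629216.00/12832.00 = 126.97 mm; Ȳ = 397504.00/12832.00 = 30.98 mm.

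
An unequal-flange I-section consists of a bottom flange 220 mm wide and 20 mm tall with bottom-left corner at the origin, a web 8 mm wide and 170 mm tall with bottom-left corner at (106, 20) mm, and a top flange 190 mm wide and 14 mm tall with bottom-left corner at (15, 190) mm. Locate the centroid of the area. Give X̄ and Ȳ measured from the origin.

X̄ = 110.00 mm, Ȳ = 84.42 mm

Part | A | x̄ᵢ | ȳᵢ | A·x̄ᵢ | A·ȳᵢ
bottom flange | 4400.00 | 110.00 | 10.00 | 484000.00 | 44000.00
web | 1360.00 | 110.00 | 105.00 | 149600.00 | 142800.00
top flange | 2660.00 | 110.00 | 197.00 | 292600.00 | 524020.00
Σ | 8420.00 |  |  | 926200.00 | 710820.00
X̄ = 926200.00 / 8420.00 = 110.00 mm
Ȳ = 710820.00 / 8420.00 = 84.42 mm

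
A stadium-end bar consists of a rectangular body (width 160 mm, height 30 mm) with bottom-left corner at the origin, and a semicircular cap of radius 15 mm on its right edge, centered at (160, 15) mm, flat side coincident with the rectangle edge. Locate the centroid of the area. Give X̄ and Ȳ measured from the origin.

rectangular body: A = 160 × 30 = 4800.00, centroid at (80.00, 15.00).
semicircular end: A = ½π·15² = 353.43, centroid at (166.37, 15.00).
ΣA = 5153.43 mm²
ΣAX̄ = (4800.00)(80.00) + (353.43)(166.37) = 442798.67 mm³
ΣAȲ = (4800.00)(15.00) + (353.43)(15.00) = 77301.44 mm³
X̄ = 442798.67 / 5153.43 = 85.92 mm
Ȳ = 77301.44 / 5153.43 = 15.00 mm

X̄ = 85.92 mm, Ȳ = 15.00 mm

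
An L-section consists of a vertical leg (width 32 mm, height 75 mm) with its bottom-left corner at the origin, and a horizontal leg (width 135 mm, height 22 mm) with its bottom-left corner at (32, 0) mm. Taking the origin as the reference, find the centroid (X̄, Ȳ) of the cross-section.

Part | A | x̄ᵢ | ȳᵢ | A·x̄ᵢ | A·ȳᵢ
vertical leg | 2400.00 | 16.00 | 37.50 | 38400.00 | 90000.00
horizontal leg | 2970.00 | 99.50 | 11.00 | 295515.00 | 32670.00
Σ | 5370.00 |  |  | 333915.00 | 122670.00
X̄ = 333915.00 / 5370.00 = 62.18 mm
Ȳ = 122670.00 / 5370.00 = 22.84 mm

X̄ = 62.18 mm, Ȳ = 22.84 mm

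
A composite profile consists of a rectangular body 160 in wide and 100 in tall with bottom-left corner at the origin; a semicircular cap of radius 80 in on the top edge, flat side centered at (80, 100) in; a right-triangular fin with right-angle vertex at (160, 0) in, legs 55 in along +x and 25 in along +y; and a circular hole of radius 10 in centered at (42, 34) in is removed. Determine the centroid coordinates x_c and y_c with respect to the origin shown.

x_c = 83.01 in, y_c = 81.04 in

Part | A | x̄ᵢ | ȳᵢ | A·x̄ᵢ | A·ȳᵢ
rectangular body | 16000.00 | 80.00 | 50.00 | 1280000.00 | 800000.00
semicircular top | 10053.10 | 80.00 | 133.95 | 804247.72 | 1346642.98
triangular fin | 687.50 | 178.33 | 8.33 | 122604.17 | 5729.17
hole | -314.16 | 42.00 | 34.00 | -13194.69 | -10681.42
Σ | 26426.44 |  |  | 2193657.20 | 2141690.73
x_c = 2193657.20 / 26426.44 = 83.01 in
y_c = 2141690.73 / 26426.44 = 81.04 in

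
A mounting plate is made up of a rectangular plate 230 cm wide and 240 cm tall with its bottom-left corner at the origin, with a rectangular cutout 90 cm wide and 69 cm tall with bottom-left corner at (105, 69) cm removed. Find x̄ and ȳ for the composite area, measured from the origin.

plate: A = 230 × 240 = 55200.00, centroid at (115.00, 120.00).
hole: A = −(90 × 69) = -6210.00, centroid at (150.00, 103.50).
ΣA = 48990.00 cm², ΣAx̄ = 5416500.00 cm³, ΣAȳ = 5981265.00 cm³.
x̄ = 5416500.00/48990.00 = 110.56 cm; ȳ = 5981265.00/48990.00 = 122.09 cm.

x̄ = 110.56 cm, ȳ = 122.09 cm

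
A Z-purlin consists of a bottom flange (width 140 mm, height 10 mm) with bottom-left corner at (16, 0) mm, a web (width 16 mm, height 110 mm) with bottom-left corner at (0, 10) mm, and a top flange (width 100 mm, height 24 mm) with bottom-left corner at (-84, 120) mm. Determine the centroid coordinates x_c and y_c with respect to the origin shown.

x_c = 9.51 mm, y_c = 78.81 mm

bottom flange: A = 140 × 10 = 1400.00, centroid at (86.00, 5.00).
web: A = 16 × 110 = 1760.00, centroid at (8.00, 65.00).
top flange: A = 100 × 24 = 2400.00, centroid at (-34.00, 132.00).
ΣA = 5560.00 mm², ΣAx_c = 52880.00 mm³, ΣAy_c = 438200.00 mm³.
x_c = 52880.00/5560.00 = 9.51 mm; y_c = 438200.00/5560.00 = 78.81 mm.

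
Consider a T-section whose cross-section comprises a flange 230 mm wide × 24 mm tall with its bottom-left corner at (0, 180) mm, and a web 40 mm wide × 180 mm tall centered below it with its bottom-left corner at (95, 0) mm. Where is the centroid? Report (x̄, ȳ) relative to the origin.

x̄ = 115.00 mm, ȳ = 134.26 mm

Part | A | x̄ᵢ | ȳᵢ | A·x̄ᵢ | A·ȳᵢ
web | 7200.00 | 115.00 | 90.00 | 828000.00 | 648000.00
flange | 5520.00 | 115.00 | 192.00 | 634800.00 | 1059840.00
Σ | 12720.00 |  |  | 1462800.00 | 1707840.00
x̄ = 1462800.00 / 12720.00 = 115.00 mm
ȳ = 1707840.00 / 12720.00 = 134.26 mm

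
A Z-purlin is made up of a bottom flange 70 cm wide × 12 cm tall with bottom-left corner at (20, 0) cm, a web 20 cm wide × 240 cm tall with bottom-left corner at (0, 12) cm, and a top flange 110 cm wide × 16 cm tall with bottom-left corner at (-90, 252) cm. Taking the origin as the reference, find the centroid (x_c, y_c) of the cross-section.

x_c = 4.41 cm, y_c = 148.14 cm

bottom flange: A = 70 × 12 = 840.00, centroid at (55.00, 6.00).
web: A = 20 × 240 = 4800.00, centroid at (10.00, 132.00).
top flange: A = 110 × 16 = 1760.00, centroid at (-35.00, 260.00).
ΣA = 7400.00 cm², ΣAx_c = 32600.00 cm³, ΣAy_c = 1096240.00 cm³.
x_c = 32600.00/7400.00 = 4.41 cm; y_c = 1096240.00/7400.00 = 148.14 cm.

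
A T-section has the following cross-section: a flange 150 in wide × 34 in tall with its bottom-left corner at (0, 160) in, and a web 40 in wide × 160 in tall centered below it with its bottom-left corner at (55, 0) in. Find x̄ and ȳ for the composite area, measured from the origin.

web: A = 40 × 160 = 6400.00, centroid at (75.00, 80.00).
flange: A = 150 × 34 = 5100.00, centroid at (75.00, 177.00).
ΣA = 11500.00 in²
ΣAx̄ = (6400.00)(75.00) + (5100.00)(75.00) = 862500.00 in³
ΣAȳ = (6400.00)(80.00) + (5100.00)(177.00) = 1414700.00 in³
x̄ = 862500.00 / 11500.00 = 75.00 in
ȳ = 1414700.00 / 11500.00 = 123.02 in

x̄ = 75.00 in, ȳ = 123.02 in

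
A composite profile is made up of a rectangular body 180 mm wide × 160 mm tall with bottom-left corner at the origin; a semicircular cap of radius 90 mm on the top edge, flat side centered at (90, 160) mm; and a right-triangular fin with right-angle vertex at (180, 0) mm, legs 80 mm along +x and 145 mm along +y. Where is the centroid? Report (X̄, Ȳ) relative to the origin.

X̄ = 104.30 mm, Ȳ = 107.90 mm

Part | A | x̄ᵢ | ȳᵢ | A·x̄ᵢ | A·ȳᵢ
rectangular body | 28800.00 | 90.00 | 80.00 | 2592000.00 | 2304000.00
semicircular top | 12723.45 | 90.00 | 198.20 | 1145110.52 | 2521752.04
triangular fin | 5800.00 | 206.67 | 48.33 | 1198666.67 | 280333.33
Σ | 47323.45 |  |  | 4935777.19 | 5106085.37
X̄ = 4935777.19 / 47323.45 = 104.30 mm
Ȳ = 5106085.37 / 47323.45 = 107.90 mm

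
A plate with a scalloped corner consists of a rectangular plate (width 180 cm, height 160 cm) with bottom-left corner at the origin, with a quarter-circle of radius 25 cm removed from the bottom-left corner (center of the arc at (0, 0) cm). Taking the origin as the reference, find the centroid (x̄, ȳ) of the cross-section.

x̄ = 91.38 cm, ȳ = 81.20 cm

plate: A = 180 × 160 = 28800.00, centroid at (90.00, 80.00).
removed quarter-circle: A = −¼π·25² = -490.87, centroid at (10.61, 10.61).
ΣA = 28309.13 cm², ΣAx̄ = 2586791.67 cm³, ΣAȳ = 2298791.67 cm³.
x̄ = 2586791.67/28309.13 = 91.38 cm; ȳ = 2298791.67/28309.13 = 81.20 cm.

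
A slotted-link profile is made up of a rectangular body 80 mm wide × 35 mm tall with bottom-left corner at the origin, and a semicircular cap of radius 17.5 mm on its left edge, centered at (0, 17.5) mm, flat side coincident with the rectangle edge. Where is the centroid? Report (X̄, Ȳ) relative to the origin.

rectangular body: A = 80 × 35 = 2800.00, centroid at (40.00, 17.50).
semicircular end: A = ½π·17.5² = 481.06, centroid at (-7.43, 17.50).
ΣA = 3281.06 mm², ΣAX̄ = 108427.08 mm³, ΣAȲ = 57418.49 mm³.
X̄ = 108427.08/3281.06 = 33.05 mm; Ȳ = 57418.49/3281.06 = 17.50 mm.

X̄ = 33.05 mm, Ȳ = 17.50 mm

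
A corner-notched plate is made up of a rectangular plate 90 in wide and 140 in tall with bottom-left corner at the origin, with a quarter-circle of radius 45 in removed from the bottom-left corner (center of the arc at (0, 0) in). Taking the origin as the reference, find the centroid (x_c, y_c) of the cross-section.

plate: A = 90 × 140 = 12600.00, centroid at (45.00, 70.00).
removed quarter-circle: A = −¼π·45² = -1590.43, centroid at (19.10, 19.10).
ΣA = 11009.57 in²
ΣAx_c = (12600.00)(45.00) + (-1590.43)(19.10) = 536625.00 in³
ΣAy_c = (12600.00)(70.00) + (-1590.43)(19.10) = 851625.00 in³
x_c = 536625.00 / 11009.57 = 48.74 in
y_c = 851625.00 / 11009.57 = 77.35 in

x_c = 48.74 in, y_c = 77.35 in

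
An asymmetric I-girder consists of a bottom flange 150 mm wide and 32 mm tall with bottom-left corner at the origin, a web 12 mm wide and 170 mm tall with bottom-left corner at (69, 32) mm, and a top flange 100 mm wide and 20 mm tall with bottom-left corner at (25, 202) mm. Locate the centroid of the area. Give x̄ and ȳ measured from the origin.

x̄ = 75.00 mm, ȳ = 83.65 mm

bottom flange: A = 150 × 32 = 4800.00, centroid at (75.00, 16.00).
web: A = 12 × 170 = 2040.00, centroid at (75.00, 117.00).
top flange: A = 100 × 20 = 2000.00, centroid at (75.00, 212.00).
ΣA = 8840.00 mm², ΣAx̄ = 663000.00 mm³, ΣAȳ = 739480.00 mm³.
x̄ = 663000.00/8840.00 = 75.00 mm; ȳ = 739480.00/8840.00 = 83.65 mm.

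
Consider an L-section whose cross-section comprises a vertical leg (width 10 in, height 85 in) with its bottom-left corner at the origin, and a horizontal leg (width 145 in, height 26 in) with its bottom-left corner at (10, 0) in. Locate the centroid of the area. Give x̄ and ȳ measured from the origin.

Part | A | x̄ᵢ | ȳᵢ | A·x̄ᵢ | A·ȳᵢ
vertical leg | 850.00 | 5.00 | 42.50 | 4250.00 | 36125.00
horizontal leg | 3770.00 | 82.50 | 13.00 | 311025.00 | 49010.00
Σ | 4620.00 |  |  | 315275.00 | 85135.00
x̄ = 315275.00 / 4620.00 = 68.24 in
ȳ = 85135.00 / 4620.00 = 18.43 in

x̄ = 68.24 in, ȳ = 18.43 in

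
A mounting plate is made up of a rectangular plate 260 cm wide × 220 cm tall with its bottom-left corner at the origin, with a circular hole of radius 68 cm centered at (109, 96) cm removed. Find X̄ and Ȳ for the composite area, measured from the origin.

plate: A = 260 × 220 = 57200.00, centroid at (130.00, 110.00).
hole: A = −π·68² = -14526.72, centroid at (109.00, 96.00).
ΣA = 42673.28 cm²
ΣAX̄ = (57200.00)(130.00) + (-14526.72)(109.00) = 5852587.04 cm³
ΣAȲ = (57200.00)(110.00) + (-14526.72)(96.00) = 4897434.45 cm³
X̄ = 5852587.04 / 42673.28 = 137.15 cm
Ȳ = 4897434.45 / 42673.28 = 114.77 cm

X̄ = 137.15 cm, Ȳ = 114.77 cm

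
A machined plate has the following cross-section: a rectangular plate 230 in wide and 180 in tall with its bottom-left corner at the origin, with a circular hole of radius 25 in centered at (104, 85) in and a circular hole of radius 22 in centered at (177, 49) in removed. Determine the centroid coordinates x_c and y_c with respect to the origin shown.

x_c = 113.08 in, y_c = 91.90 in

Part | A | x̄ᵢ | ȳᵢ | A·x̄ᵢ | A·ȳᵢ
plate | 41400.00 | 115.00 | 90.00 | 4761000.00 | 3726000.00
hole 1 | -1963.50 | 104.00 | 85.00 | -204203.52 | -166897.11
hole 2 | -1520.53 | 177.00 | 49.00 | -269133.96 | -74506.01
Σ | 37915.97 |  |  | 4287662.52 | 3484596.88
x_c = 4287662.52 / 37915.97 = 113.08 in
y_c = 3484596.88 / 37915.97 = 91.90 in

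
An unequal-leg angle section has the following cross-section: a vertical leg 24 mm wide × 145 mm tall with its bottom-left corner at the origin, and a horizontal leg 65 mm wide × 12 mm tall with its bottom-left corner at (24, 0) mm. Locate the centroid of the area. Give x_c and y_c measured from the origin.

x_c = 20.15 mm, y_c = 60.32 mm

Part | A | x̄ᵢ | ȳᵢ | A·x̄ᵢ | A·ȳᵢ
vertical leg | 3480.00 | 12.00 | 72.50 | 41760.00 | 252300.00
horizontal leg | 780.00 | 56.50 | 6.00 | 44070.00 | 4680.00
Σ | 4260.00 |  |  | 85830.00 | 256980.00
x_c = 85830.00 / 4260.00 = 20.15 mm
y_c = 256980.00 / 4260.00 = 60.32 mm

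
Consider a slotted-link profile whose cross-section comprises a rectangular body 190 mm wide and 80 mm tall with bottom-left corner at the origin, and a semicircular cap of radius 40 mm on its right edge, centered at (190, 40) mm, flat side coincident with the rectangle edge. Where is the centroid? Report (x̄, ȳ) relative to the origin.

x̄ = 110.89 mm, ȳ = 40.00 mm

rectangular body: A = 190 × 80 = 15200.00, centroid at (95.00, 40.00).
semicircular end: A = ½π·40² = 2513.27, centroid at (206.98, 40.00).
ΣA = 17713.27 mm², ΣAx̄ = 1964188.75 mm³, ΣAȳ = 708530.96 mm³.
x̄ = 1964188.75/17713.27 = 110.89 mm; ȳ = 708530.96/17713.27 = 40.00 mm.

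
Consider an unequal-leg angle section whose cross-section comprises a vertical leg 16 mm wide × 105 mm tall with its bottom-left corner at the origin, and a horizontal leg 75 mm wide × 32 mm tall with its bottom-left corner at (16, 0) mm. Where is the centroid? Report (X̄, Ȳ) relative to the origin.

Part | A | x̄ᵢ | ȳᵢ | A·x̄ᵢ | A·ȳᵢ
vertical leg | 1680.00 | 8.00 | 52.50 | 13440.00 | 88200.00
horizontal leg | 2400.00 | 53.50 | 16.00 | 128400.00 | 38400.00
Σ | 4080.00 |  |  | 141840.00 | 126600.00
X̄ = 141840.00 / 4080.00 = 34.76 mm
Ȳ = 126600.00 / 4080.00 = 31.03 mm

X̄ = 34.76 mm, Ȳ = 31.03 mm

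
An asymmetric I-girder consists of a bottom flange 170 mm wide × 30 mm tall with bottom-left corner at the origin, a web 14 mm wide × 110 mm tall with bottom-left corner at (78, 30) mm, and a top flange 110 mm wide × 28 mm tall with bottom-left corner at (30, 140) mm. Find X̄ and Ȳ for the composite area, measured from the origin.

X̄ = 85.00 mm, Ȳ = 70.14 mm

bottom flange: A = 170 × 30 = 5100.00, centroid at (85.00, 15.00).
web: A = 14 × 110 = 1540.00, centroid at (85.00, 85.00).
top flange: A = 110 × 28 = 3080.00, centroid at (85.00, 154.00).
ΣA = 9720.00 mm², ΣAX̄ = 826200.00 mm³, ΣAȲ = 681720.00 mm³.
X̄ = 826200.00/9720.00 = 85.00 mm; Ȳ = 681720.00/9720.00 = 70.14 mm.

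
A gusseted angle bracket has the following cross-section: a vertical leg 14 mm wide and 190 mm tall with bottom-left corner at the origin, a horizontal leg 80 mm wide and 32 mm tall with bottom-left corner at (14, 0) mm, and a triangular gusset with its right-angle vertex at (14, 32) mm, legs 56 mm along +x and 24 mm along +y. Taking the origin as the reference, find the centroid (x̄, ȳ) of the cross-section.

vertical leg: A = 14 × 190 = 2660.00, centroid at (7.00, 95.00).
horizontal leg: A = 80 × 32 = 2560.00, centroid at (54.00, 16.00).
gusset: A = ½·56·24 = 672.00, centroid at (32.67, 40.00).
ΣA = 5892.00 mm², ΣAx̄ = 178812.00 mm³, ΣAȳ = 320540.00 mm³.
x̄ = 178812.00/5892.00 = 30.35 mm; ȳ = 320540.00/5892.00 = 54.40 mm.

x̄ = 30.35 mm, ȳ = 54.40 mm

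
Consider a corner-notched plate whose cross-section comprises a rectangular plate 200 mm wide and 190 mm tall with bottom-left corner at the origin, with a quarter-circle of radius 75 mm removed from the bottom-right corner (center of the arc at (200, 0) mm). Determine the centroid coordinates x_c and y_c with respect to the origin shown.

plate: A = 200 × 190 = 38000.00, centroid at (100.00, 95.00).
removed quarter-circle: A = −¼π·75² = -4417.86, centroid at (168.17, 31.83).
ΣA = 33582.14 mm², ΣAx_c = 3057052.07 mm³, ΣAy_c = 3469375.00 mm³.
x_c = 3057052.07/33582.14 = 91.03 mm; y_c = 3469375.00/33582.14 = 103.31 mm.

x_c = 91.03 mm, y_c = 103.31 mm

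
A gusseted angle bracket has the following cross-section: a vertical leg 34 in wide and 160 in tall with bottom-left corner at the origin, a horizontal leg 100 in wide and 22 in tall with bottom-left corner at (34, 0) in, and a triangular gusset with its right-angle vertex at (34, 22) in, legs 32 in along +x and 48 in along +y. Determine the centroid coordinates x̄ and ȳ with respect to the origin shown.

x̄ = 37.06 in, ȳ = 58.11 in

vertical leg: A = 34 × 160 = 5440.00, centroid at (17.00, 80.00).
horizontal leg: A = 100 × 22 = 2200.00, centroid at (84.00, 11.00).
gusset: A = ½·32·48 = 768.00, centroid at (44.67, 38.00).
ΣA = 8408.00 in², ΣAx̄ = 311584.00 in³, ΣAȳ = 488584.00 in³.
x̄ = 311584.00/8408.00 = 37.06 in; ȳ = 488584.00/8408.00 = 58.11 in.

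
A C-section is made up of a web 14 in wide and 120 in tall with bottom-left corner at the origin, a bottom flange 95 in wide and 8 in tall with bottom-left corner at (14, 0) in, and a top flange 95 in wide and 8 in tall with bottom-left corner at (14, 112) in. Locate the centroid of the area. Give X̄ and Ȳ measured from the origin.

web: A = 14 × 120 = 1680.00, centroid at (7.00, 60.00).
bottom flange: A = 95 × 8 = 760.00, centroid at (61.50, 4.00).
top flange: A = 95 × 8 = 760.00, centroid at (61.50, 116.00).
ΣA = 3200.00 in², ΣAX̄ = 105240.00 in³, ΣAȲ = 192000.00 in³.
X̄ = 105240.00/3200.00 = 32.89 in; Ȳ = 192000.00/3200.00 = 60.00 in.

X̄ = 32.89 in, Ȳ = 60.00 in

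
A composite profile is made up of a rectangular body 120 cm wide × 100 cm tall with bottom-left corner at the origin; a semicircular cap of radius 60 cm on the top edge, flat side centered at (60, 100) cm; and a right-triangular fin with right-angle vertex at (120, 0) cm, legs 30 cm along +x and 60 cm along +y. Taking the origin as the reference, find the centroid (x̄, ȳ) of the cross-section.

x̄ = 63.40 cm, ȳ = 71.54 cm

rectangular body: A = 120 × 100 = 12000.00, centroid at (60.00, 50.00).
semicircular top: A = ½π·60² = 5654.87, centroid at (60.00, 125.46).
triangular fin: A = ½·30·60 = 900.00, centroid at (130.00, 20.00).
ΣA = 18554.87 cm², ΣAx̄ = 1176292.01 cm³, ΣAȳ = 1327486.68 cm³.
x̄ = 1176292.01/18554.87 = 63.40 cm; ȳ = 1327486.68/18554.87 = 71.54 cm.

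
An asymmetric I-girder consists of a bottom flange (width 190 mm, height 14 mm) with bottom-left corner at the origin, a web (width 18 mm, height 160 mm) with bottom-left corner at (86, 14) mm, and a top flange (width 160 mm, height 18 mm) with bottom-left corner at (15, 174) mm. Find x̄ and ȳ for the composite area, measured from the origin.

x̄ = 95.00 mm, ȳ = 96.96 mm

Part | A | x̄ᵢ | ȳᵢ | A·x̄ᵢ | A·ȳᵢ
bottom flange | 2660.00 | 95.00 | 7.00 | 252700.00 | 18620.00
web | 2880.00 | 95.00 | 94.00 | 273600.00 | 270720.00
top flange | 2880.00 | 95.00 | 183.00 | 273600.00 | 527040.00
Σ | 8420.00 |  |  | 799900.00 | 816380.00
x̄ = 799900.00 / 8420.00 = 95.00 mm
ȳ = 816380.00 / 8420.00 = 96.96 mm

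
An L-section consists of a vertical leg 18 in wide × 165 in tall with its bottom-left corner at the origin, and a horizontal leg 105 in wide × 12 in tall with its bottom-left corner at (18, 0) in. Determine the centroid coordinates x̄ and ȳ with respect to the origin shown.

Part | A | x̄ᵢ | ȳᵢ | A·x̄ᵢ | A·ȳᵢ
vertical leg | 2970.00 | 9.00 | 82.50 | 26730.00 | 245025.00
horizontal leg | 1260.00 | 70.50 | 6.00 | 88830.00 | 7560.00
Σ | 4230.00 |  |  | 115560.00 | 252585.00
x̄ = 115560.00 / 4230.00 = 27.32 in
ȳ = 252585.00 / 4230.00 = 59.71 in

x̄ = 27.32 in, ȳ = 59.71 in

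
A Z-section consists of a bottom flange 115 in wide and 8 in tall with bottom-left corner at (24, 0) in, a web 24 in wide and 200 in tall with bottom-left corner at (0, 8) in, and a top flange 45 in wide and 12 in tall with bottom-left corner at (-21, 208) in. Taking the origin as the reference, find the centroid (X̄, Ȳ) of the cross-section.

X̄ = 21.31 in, Ȳ = 101.86 in

bottom flange: A = 115 × 8 = 920.00, centroid at (81.50, 4.00).
web: A = 24 × 200 = 4800.00, centroid at (12.00, 108.00).
top flange: A = 45 × 12 = 540.00, centroid at (1.50, 214.00).
ΣA = 6260.00 in²
ΣAX̄ = (920.00)(81.50) + (4800.00)(12.00) + (540.00)(1.50) = 133390.00 in³
ΣAȲ = (920.00)(4.00) + (4800.00)(108.00) + (540.00)(214.00) = 637640.00 in³
X̄ = 133390.00 / 6260.00 = 21.31 in
Ȳ = 637640.00 / 6260.00 = 101.86 in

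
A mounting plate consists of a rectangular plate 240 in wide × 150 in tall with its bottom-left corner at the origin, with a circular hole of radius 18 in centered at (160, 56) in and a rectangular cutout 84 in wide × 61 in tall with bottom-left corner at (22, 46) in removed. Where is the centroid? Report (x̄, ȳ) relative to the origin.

x̄ = 128.25 in, ȳ = 75.39 in

plate: A = 240 × 150 = 36000.00, centroid at (120.00, 75.00).
hole 1: A = −π·18² = -1017.88, centroid at (160.00, 56.00).
hole 2: A = −(84 × 61) = -5124.00, centroid at (64.00, 76.50).
ΣA = 29858.12 in², ΣAx̄ = 3829203.84 in³, ΣAȳ = 2251012.94 in³.
x̄ = 3829203.84/29858.12 = 128.25 in; ȳ = 2251012.94/29858.12 = 75.39 in.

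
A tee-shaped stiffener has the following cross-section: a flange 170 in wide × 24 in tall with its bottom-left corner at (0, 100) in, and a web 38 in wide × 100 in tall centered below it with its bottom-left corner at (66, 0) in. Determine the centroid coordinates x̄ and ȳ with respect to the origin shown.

x̄ = 85.00 in, ȳ = 82.10 in

web: A = 38 × 100 = 3800.00, centroid at (85.00, 50.00).
flange: A = 170 × 24 = 4080.00, centroid at (85.00, 112.00).
ΣA = 7880.00 in², ΣAx̄ = 669800.00 in³, ΣAȳ = 646960.00 in³.
x̄ = 669800.00/7880.00 = 85.00 in; ȳ = 646960.00/7880.00 = 82.10 in.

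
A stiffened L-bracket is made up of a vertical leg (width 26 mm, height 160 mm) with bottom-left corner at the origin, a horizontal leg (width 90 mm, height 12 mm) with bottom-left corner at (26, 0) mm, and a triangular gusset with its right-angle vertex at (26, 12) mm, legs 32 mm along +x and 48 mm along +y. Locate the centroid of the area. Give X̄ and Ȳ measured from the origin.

X̄ = 26.45 mm, Ȳ = 60.05 mm

vertical leg: A = 26 × 160 = 4160.00, centroid at (13.00, 80.00).
horizontal leg: A = 90 × 12 = 1080.00, centroid at (71.00, 6.00).
gusset: A = ½·32·48 = 768.00, centroid at (36.67, 28.00).
ΣA = 6008.00 mm², ΣAX̄ = 158920.00 mm³, ΣAȲ = 360784.00 mm³.
X̄ = 158920.00/6008.00 = 26.45 mm; Ȳ = 360784.00/6008.00 = 60.05 mm.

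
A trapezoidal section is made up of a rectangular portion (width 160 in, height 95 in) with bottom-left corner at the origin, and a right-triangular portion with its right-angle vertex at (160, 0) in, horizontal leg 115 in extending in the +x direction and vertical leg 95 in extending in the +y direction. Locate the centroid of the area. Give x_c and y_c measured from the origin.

x_c = 111.28 in, y_c = 43.31 in

rectangular portion: A = 160 × 95 = 15200.00, centroid at (80.00, 47.50).
triangular portion: A = ½·115·95 = 5462.50, centroid at (198.33, 31.67).
ΣA = 20662.50 in², ΣAx_c = 2299395.83 in³, ΣAy_c = 894979.17 in³.
x_c = 2299395.83/20662.50 = 111.28 in; y_c = 894979.17/20662.50 = 43.31 in.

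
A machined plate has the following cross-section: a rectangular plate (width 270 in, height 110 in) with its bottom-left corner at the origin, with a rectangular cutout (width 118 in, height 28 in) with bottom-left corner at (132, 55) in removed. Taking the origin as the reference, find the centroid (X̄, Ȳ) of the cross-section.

X̄ = 127.99 in, Ȳ = 53.25 in

Part | A | x̄ᵢ | ȳᵢ | A·x̄ᵢ | A·ȳᵢ
plate | 29700.00 | 135.00 | 55.00 | 4009500.00 | 1633500.00
hole | -3304.00 | 191.00 | 69.00 | -631064.00 | -227976.00
Σ | 26396.00 |  |  | 3378436.00 | 1405524.00
X̄ = 3378436.00 / 26396.00 = 127.99 in
Ȳ = 1405524.00 / 26396.00 = 53.25 in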